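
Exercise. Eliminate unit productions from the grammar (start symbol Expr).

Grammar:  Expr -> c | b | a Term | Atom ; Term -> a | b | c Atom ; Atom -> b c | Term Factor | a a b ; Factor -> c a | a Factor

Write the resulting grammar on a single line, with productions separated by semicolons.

Unit pairs: Expr ⇒* {Atom}.
For every A with A ⇒* B via unit rules, add B's non-unit alternatives to A; then delete every rule of the form X → Y.

Expr -> b c | Term Factor | a a b | c | b | a Term; Term -> a | b | c Atom; Atom -> b c | Term Factor | a a b; Factor -> c a | a Factor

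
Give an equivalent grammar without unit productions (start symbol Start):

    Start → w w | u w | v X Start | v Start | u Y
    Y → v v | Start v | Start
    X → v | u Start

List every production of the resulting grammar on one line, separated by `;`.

Start → w w | u w | v X Start | v Start | u Y; Y → w w | u w | v X Start | v Start | u Y | v v | Start v; X → v | u Start

Unit pairs: Y ⇒* {Start}.
For each unit pair (A, B), copy every non-unit production of B to A, then drop all unit productions.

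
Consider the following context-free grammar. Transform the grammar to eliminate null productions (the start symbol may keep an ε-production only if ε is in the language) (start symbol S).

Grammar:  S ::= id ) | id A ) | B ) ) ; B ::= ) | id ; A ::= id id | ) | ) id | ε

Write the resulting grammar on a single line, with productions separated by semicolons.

Nullable set = {A}.
ε ∉ L(G), so no ε-production is kept.

S ::= id ) | id A ) | B ) ); B ::= ) | id; A ::= id id | ) | ) id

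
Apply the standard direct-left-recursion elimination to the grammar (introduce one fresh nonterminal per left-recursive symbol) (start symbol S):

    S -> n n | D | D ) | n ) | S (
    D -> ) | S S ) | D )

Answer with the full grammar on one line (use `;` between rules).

S, D are directly left-recursive.
For S: α = {(}, β = {n n, D, D ), n )}. Rewrite as S → β S' and S' → α S' | ε.
For D: α = {)}, β = {), S S )}. Rewrite as D → β D' and D' → α D' | ε.

S -> n n S' | D S' | D ) S' | n ) S'; D -> ) D' | S S ) D'; S' -> ( S' | ε; D' -> ) D' | ε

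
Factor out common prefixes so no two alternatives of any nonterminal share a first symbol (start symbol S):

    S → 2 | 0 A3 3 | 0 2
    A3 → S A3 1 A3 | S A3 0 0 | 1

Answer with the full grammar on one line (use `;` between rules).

S has alternatives sharing prefix '0': factor to S → 0 S' with S' → A3 3 | 2.
A3 has alternatives sharing prefix 'S A3': factor to A3 → S A3 A3' with A3' → 1 A3 | 0 0.

S → 2 | 0 S'; A3 → 1 | S A3 A3'; S' → A3 3 | 2; A3' → 1 A3 | 0 0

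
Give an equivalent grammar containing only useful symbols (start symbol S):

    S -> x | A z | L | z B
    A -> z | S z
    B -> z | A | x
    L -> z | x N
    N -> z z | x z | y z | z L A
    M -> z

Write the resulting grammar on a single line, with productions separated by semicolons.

Generating nonterminals: {A, B, L, M, N, S}.
Reachable from S after that: {A, B, L, N, S}.
Removed useless symbols: {M} and every production mentioning them.

S -> x | A z | L | z B; A -> z | S z; B -> z | A | x; L -> z | x N; N -> z z | x z | y z | z L A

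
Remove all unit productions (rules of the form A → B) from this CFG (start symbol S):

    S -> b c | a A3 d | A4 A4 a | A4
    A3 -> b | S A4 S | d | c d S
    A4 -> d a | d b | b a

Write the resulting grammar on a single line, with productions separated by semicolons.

Unit pairs: S ⇒* {A4}.
For every A with A ⇒* B via unit rules, add B's non-unit alternatives to A; then delete every rule of the form X → Y.

S -> d a | d b | b a | b c | a A3 d | A4 A4 a; A3 -> b | S A4 S | d | c d S; A4 -> d a | d b | b a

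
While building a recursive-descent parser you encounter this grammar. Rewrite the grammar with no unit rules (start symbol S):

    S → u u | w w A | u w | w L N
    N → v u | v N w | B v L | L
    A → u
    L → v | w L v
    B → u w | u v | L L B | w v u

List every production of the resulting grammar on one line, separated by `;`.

Unit pairs: N ⇒* {L}.
Replace each nonterminal's rules with the union of the non-unit rules of every nonterminal it unit-derives.

S → u u | w w A | u w | w L N; N → v | w L v | v u | v N w | B v L; A → u; L → v | w L v; B → u w | u v | L L B | w v u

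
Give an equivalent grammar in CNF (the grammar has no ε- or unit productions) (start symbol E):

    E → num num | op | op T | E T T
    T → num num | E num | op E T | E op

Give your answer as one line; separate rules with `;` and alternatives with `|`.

Introduce a nonterminal for each terminal appearing in a rule of length ≥ 2: X1 → num, X2 → op.
Binarize each right-hand side of length ≥ 3 by chaining fresh nonterminals (Y1, Y2, …): affected rules were E → E T T; T → X2 E T.

E → X1 X1 | op | X2 T | E Y1; T → X1 X1 | E X1 | X2 Y2 | E X2; X1 → num; X2 → op; Y1 → T T; Y2 → E T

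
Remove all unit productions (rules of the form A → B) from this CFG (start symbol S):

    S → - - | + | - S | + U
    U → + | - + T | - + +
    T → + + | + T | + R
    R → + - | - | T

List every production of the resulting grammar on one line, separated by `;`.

Unit pairs: R ⇒* {T}.
For each unit pair (A, B), copy every non-unit production of B to A, then drop all unit productions.

S → - - | + | - S | + U; U → + | - + T | - + +; T → + + | + T | + R; R → + - | - | + + | + T | + R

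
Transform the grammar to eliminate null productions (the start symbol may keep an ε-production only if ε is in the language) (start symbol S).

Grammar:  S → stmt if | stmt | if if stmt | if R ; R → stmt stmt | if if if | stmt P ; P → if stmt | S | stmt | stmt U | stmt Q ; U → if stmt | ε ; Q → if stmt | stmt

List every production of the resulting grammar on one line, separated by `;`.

S → stmt if | stmt | if if stmt | if R; R → stmt stmt | if if if | stmt P; P → if stmt | S | stmt | stmt U | stmt Q; U → if stmt; Q → if stmt | stmt

Nullable set = {U}.
ε ∉ L(G), so no ε-production is kept.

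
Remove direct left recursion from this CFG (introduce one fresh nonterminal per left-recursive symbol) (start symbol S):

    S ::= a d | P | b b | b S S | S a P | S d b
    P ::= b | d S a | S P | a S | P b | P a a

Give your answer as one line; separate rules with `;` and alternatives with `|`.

S, P are directly left-recursive.
For S: α = {a P, d b}, β = {a d, P, b b, b S S}. Rewrite as S → β S' and S' → α S' | ε.
For P: α = {b, a a}, β = {b, d S a, S P, a S}. Rewrite as P → β P' and P' → α P' | ε.

S ::= a d S' | P S' | b b S' | b S S S'; P ::= b P' | d S a P' | S P P' | a S P'; S' ::= a P S' | d b S' | ε; P' ::= b P' | a a P' | ε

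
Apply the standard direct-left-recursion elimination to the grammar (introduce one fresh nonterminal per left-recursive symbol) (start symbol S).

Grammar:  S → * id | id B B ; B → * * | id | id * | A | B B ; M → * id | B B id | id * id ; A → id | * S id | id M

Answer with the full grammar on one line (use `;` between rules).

B is directly left-recursive.
For B: α = {B}, β = {* *, id, id *, A}. Rewrite as B → β B' and B' → α B' | ε.

S → * id | id B B; B → * * B' | id B' | id * B' | A B'; M → * id | B B id | id * id; A → id | * S id | id M; B' → B B' | ε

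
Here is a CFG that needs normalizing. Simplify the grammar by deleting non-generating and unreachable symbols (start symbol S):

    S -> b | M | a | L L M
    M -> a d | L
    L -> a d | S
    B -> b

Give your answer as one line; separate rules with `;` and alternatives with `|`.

Generating nonterminals: {B, L, M, S}.
Reachable from S after that: {L, M, S}.
Removed useless symbols: {B} and every production mentioning them.

S -> b | M | a | L L M; M -> a d | L; L -> a d | S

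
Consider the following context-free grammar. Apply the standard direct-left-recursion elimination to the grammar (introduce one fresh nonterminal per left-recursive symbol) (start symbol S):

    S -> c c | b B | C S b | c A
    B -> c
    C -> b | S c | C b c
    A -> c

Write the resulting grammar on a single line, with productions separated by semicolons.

C is directly left-recursive.
For C: α = {b c}, β = {b, S c}. Rewrite as C → β C' and C' → α C' | ε.

S -> c c | b B | C S b | c A; B -> c; C -> b C' | S c C'; A -> c; C' -> b c C' | epsilon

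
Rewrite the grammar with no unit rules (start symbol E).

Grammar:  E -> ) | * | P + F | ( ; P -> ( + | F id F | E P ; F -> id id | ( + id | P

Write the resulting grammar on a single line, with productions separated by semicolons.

E -> ) | * | P + F | (; P -> ( + | F id F | E P; F -> id id | ( + id | ( + | F id F | E P

Unit pairs: F ⇒* {P}.
Replace each nonterminal's rules with the union of the non-unit rules of every nonterminal it unit-derives.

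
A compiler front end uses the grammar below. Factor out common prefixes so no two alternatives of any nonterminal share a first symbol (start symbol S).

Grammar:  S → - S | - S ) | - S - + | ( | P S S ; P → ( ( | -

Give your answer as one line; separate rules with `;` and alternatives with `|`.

S → ( | P S S | - S S'; P → ( ( | -; S' → ε | ) | - +

S has alternatives sharing prefix '- S': factor to S → - S S' with S' → ε | ) | - +.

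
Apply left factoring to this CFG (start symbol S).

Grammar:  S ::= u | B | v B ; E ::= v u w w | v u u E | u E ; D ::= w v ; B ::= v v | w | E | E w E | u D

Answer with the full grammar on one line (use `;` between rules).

S ::= u | B | v B; E ::= u E | v u E'; D ::= w v; B ::= v v | w | u D | E B'; E' ::= w w | u E; B' ::= ε | w E

E has alternatives sharing prefix 'v u': factor to E → v u E' with E' → w w | u E.
B has alternatives sharing prefix 'E': factor to B → E B' with B' → ε | w E.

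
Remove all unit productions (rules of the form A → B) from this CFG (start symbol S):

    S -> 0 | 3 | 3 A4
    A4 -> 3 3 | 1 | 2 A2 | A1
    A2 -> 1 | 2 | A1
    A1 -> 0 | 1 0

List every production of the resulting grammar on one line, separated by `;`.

S -> 0 | 3 | 3 A4; A4 -> 3 3 | 1 | 2 A2 | 0 | 1 0; A2 -> 1 | 2 | 0 | 1 0; A1 -> 0 | 1 0

Unit pairs: A2 ⇒* {A1}; A4 ⇒* {A1}.
For every A with A ⇒* B via unit rules, add B's non-unit alternatives to A; then delete every rule of the form X → Y.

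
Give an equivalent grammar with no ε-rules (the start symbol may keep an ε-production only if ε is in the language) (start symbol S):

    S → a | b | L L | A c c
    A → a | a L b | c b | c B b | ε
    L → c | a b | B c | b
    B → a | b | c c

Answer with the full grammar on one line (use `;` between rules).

Nullable set = {A}.
ε ∉ L(G), so no ε-production is kept.
For each production, add variants omitting each subset of nullable occurrences: S → A c c gives A c c | c c.

S → a | b | L L | A c c | c c; A → a | a L b | c b | c B b; L → c | a b | B c | b; B → a | b | c c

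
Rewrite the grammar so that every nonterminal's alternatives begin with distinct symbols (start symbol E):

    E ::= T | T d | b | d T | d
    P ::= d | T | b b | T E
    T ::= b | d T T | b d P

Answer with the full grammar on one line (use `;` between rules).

E has alternatives sharing prefix 'T': factor to E → T E' with E' → ε | d.
E has alternatives sharing prefix 'd': factor to E → d E'' with E'' → T | ε.
P has alternatives sharing prefix 'T': factor to P → T P' with P' → ε | E.
T has alternatives sharing prefix 'b': factor to T → b T' with T' → ε | d P.

E ::= b | T E' | d E''; P ::= d | b b | T P'; T ::= d T T | b T'; E' ::= ε | d; E'' ::= T | ε; P' ::= ε | E; T' ::= ε | d P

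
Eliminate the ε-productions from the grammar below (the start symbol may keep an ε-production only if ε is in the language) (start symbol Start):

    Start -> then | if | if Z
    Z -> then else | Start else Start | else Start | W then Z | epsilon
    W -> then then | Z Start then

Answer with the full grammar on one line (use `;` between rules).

Start -> then | if | if Z; Z -> then else | Start else Start | else Start | W then Z | W then; W -> then then | Z Start then | Start then

Nullable set = {Z}.
ε ∉ L(G), so no ε-production is kept.
Add the nullable-subset variants: Z → W then Z gives W then Z | W then. W → Z Start then gives Z Start then | Start then.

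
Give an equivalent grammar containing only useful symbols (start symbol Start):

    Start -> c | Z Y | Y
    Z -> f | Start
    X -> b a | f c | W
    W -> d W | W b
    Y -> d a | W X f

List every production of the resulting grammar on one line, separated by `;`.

Generating nonterminals: {Start, X, Y, Z}.
Reachable from Start after that: {Start, Y, Z}.
Removed useless symbols: {W, X} and every production mentioning them.

Start -> c | Z Y | Y; Z -> f | Start; Y -> d a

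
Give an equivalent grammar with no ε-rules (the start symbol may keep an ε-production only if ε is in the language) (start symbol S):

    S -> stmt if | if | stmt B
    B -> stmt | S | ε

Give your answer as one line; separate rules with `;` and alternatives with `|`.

Nullable set = {B}.
ε ∉ L(G), so no ε-production is kept.
Add the nullable-subset variants: S → stmt B gives stmt B | stmt.

S -> stmt if | if | stmt B | stmt; B -> stmt | S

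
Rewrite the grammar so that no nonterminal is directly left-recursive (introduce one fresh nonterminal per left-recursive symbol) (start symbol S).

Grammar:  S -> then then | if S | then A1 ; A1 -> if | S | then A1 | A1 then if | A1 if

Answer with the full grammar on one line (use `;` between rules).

A1 is directly left-recursive.
For A1: α = {then if, if}, β = {if, S, then A1}. Rewrite as A1 → β A1' and A1' → α A1' | ε.

S -> then then | if S | then A1; A1 -> if A1' | S A1' | then A1 A1'; A1' -> then if A1' | if A1' | epsilon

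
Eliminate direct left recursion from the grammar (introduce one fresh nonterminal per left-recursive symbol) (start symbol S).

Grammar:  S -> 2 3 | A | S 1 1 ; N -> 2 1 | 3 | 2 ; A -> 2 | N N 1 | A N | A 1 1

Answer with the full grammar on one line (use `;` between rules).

S -> 2 3 S' | A S'; N -> 2 1 | 3 | 2; A -> 2 A' | N N 1 A'; S' -> 1 1 S' | ε; A' -> N A' | 1 1 A' | ε

S, A are directly left-recursive.
For S: α = {1 1}, β = {2 3, A}. Rewrite as S → β S' and S' → α S' | ε.
For A: α = {N, 1 1}, β = {2, N N 1}. Rewrite as A → β A' and A' → α A' | ε.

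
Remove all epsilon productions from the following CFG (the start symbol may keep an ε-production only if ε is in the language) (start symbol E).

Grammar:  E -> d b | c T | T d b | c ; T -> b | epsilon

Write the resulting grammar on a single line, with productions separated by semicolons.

Nullable set = {T}.
ε ∉ L(G), so no ε-production is kept.
Expand every rule over subsets of its nullable positions: E → c T gives c T | c.

E -> d b | c T | c | T d b; T -> b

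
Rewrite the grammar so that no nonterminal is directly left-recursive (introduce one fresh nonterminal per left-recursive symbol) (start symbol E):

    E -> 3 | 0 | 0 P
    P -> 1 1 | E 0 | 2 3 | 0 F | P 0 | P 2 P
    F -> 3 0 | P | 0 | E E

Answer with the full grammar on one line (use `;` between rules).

Left recursion appears on P.
For P: α = {0, 2 P}, β = {1 1, E 0, 2 3, 0 F}. Rewrite as P → β P' and P' → α P' | ε.

E -> 3 | 0 | 0 P; P -> 1 1 P' | E 0 P' | 2 3 P' | 0 F P'; F -> 3 0 | P | 0 | E E; P' -> 0 P' | 2 P P' | ε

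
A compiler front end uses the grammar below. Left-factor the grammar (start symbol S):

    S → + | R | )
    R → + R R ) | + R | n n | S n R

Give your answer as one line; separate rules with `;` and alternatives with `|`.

S → + | R | ); R → n n | S n R | + R R'; R' → R ) | ε

R has alternatives sharing prefix '+ R': factor to R → + R R' with R' → R ) | ε.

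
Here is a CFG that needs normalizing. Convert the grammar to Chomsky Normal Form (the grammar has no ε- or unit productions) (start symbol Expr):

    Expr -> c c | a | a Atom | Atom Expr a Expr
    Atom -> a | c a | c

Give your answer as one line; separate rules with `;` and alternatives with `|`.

Expr -> X1 X1 | a | X2 Atom | Atom Y1; Atom -> a | X1 X2 | c; X1 -> c; X2 -> a; Y1 -> Expr Y2; Y2 -> X2 Expr

Introduce a nonterminal for each terminal appearing in a rule of length ≥ 2: X1 → c, X2 → a.
Binarize each right-hand side of length ≥ 3 by chaining fresh nonterminals (Y1, Y2, …): affected rules were Expr → Atom Expr X2 Expr.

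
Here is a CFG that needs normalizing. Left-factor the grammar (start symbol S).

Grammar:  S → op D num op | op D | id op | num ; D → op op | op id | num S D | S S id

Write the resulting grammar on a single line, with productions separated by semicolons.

S has alternatives sharing prefix 'op D': factor to S → op D S' with S' → num op | ε.
D has alternatives sharing prefix 'op': factor to D → op D' with D' → op | id.

S → id op | num | op D S'; D → num S D | S S id | op D'; S' → num op | ε; D' → op | id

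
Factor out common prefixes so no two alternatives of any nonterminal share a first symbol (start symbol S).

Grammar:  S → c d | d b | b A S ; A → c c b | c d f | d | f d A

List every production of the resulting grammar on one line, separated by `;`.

A has alternatives sharing prefix 'c': factor to A → c A' with A' → c b | d f.

S → c d | d b | b A S; A → d | f d A | c A'; A' → c b | d f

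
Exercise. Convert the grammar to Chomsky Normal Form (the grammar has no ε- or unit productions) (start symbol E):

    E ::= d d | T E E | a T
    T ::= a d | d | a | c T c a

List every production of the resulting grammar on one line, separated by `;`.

Introduce a nonterminal for each terminal appearing in a rule of length ≥ 2: X1 → d, X2 → a, X3 → c.
Binarize each right-hand side of length ≥ 3 by chaining fresh nonterminals (Y1, Y2, …): affected rules were E → T E E; T → X3 T X3 X2.

E ::= X1 X1 | T Y1 | X2 T; T ::= X2 X1 | d | a | X3 Y2; X1 ::= d; X2 ::= a; X3 ::= c; Y1 ::= E E; Y2 ::= T Y3; Y3 ::= X3 X2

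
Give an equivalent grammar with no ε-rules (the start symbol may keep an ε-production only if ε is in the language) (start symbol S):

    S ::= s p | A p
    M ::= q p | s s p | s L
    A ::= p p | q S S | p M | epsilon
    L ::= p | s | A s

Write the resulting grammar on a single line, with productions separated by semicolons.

Nullable set = {A}.
ε ∉ L(G), so no ε-production is kept.
Add the nullable-subset variants: S → A p gives A p | p.

S ::= s p | A p | p; M ::= q p | s s p | s L; A ::= p p | q S S | p M; L ::= p | s | A s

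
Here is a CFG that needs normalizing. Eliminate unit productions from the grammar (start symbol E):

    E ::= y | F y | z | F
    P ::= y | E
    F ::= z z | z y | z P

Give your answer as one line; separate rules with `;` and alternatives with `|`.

E ::= y | F y | z | z z | z y | z P; P ::= y | F y | z | z z | z y | z P; F ::= z z | z y | z P

Unit pairs: E ⇒* {F}; P ⇒* {E, F}.
For each unit pair (A, B), copy every non-unit production of B to A, then drop all unit productions.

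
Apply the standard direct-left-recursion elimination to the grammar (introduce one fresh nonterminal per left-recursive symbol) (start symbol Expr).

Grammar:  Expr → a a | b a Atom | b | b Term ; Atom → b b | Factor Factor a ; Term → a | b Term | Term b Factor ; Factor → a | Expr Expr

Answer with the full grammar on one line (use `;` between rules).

Expr → a a | b a Atom | b | b Term; Atom → b b | Factor Factor a; Term → a Term1 | b Term Term1; Factor → a | Expr Expr; Term1 → b Factor Term1 | ε

Directly left-recursive nonterminal: Term.
For Term: α = {b Factor}, β = {a, b Term}. Rewrite as Term → β Term1 and Term1 → α Term1 | ε.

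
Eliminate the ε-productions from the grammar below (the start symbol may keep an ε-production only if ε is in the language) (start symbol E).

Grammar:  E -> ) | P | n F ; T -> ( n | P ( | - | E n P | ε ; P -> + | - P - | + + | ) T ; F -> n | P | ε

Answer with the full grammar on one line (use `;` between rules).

E -> ) | P | n F | n; T -> ( n | P ( | - | E n P; P -> + | - P - | + + | ) T | ); F -> n | P

Nullable nonterminals: {F, T}.
ε ∉ L(G), so no ε-production is kept.
For each production, add variants omitting each subset of nullable occurrences: E → n F gives n F | n. P → ) T gives ) T | ).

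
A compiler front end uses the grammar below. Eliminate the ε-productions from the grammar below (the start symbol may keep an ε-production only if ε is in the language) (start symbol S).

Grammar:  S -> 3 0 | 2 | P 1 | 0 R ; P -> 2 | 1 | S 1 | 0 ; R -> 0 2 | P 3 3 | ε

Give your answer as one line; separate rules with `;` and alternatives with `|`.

The nullable symbols are {R}.
ε ∉ L(G), so no ε-production is kept.
For each production, add variants omitting each subset of nullable occurrences: S → 0 R gives 0 R | 0.

S -> 3 0 | 2 | P 1 | 0 R | 0; P -> 2 | 1 | S 1 | 0; R -> 0 2 | P 3 3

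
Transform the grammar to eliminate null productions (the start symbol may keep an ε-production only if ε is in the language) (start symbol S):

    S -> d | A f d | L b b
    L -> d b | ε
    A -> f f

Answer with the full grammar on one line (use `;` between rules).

Nullable nonterminals: {L}.
ε ∉ L(G), so no ε-production is kept.
Expand every rule over subsets of its nullable positions: S → L b b gives L b b | b b.

S -> d | A f d | L b b | b b; L -> d b; A -> f f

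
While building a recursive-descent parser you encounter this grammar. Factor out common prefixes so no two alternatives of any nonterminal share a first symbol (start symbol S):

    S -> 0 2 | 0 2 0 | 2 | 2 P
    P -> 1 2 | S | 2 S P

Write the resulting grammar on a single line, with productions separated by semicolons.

S has alternatives sharing prefix '0 2': factor to S → 0 2 S' with S' → ε | 0.
S has alternatives sharing prefix '2': factor to S → 2 S'' with S'' → ε | P.

S -> 0 2 S' | 2 S''; P -> 1 2 | S | 2 S P; S' -> ε | 0; S'' -> ε | P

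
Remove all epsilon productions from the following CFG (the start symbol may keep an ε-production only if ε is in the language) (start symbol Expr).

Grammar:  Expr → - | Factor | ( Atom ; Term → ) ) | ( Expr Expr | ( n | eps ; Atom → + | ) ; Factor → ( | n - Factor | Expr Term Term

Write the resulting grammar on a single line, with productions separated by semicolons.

Expr → - | Factor | ( Atom; Term → ) ) | ( Expr Expr | ( n; Atom → + | ); Factor → ( | n - Factor | Expr Term Term | Expr Term | Expr

Nullable nonterminals: {Term}.
ε ∉ L(G), so no ε-production is kept.
Expand every rule over subsets of its nullable positions: Factor → Expr Term Term gives Expr Term Term | Expr Term | Expr.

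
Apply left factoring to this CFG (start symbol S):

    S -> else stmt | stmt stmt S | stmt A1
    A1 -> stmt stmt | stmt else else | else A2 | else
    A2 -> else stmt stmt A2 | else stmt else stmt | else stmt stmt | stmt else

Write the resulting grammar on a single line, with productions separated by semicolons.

S -> else stmt | stmt S'; A1 -> stmt A1' | else A1''; A2 -> stmt else | else stmt A2'; S' -> stmt S | A1; A1' -> stmt | else else; A1'' -> A2 | ε; A2' -> else stmt | stmt A2''; A2'' -> A2 | ε

S has alternatives sharing prefix 'stmt': factor to S → stmt S' with S' → stmt S | A1.
A1 has alternatives sharing prefix 'stmt': factor to A1 → stmt A1' with A1' → stmt | else else.
A1 has alternatives sharing prefix 'else': factor to A1 → else A1'' with A1'' → A2 | ε.
A2 has alternatives sharing prefix 'else stmt': factor to A2 → else stmt A2' with A2' → stmt A2 | else stmt | stmt.
A2' has alternatives sharing prefix 'stmt': factor to A2' → stmt A2'' with A2'' → A2 | ε.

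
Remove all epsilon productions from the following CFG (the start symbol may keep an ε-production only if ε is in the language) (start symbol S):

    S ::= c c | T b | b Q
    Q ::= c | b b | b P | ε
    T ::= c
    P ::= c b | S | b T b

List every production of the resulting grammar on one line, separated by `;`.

S ::= c c | T b | b Q | b; Q ::= c | b b | b P; T ::= c; P ::= c b | S | b T b

Nullable nonterminals: {Q}.
ε ∉ L(G), so no ε-production is kept.
Add the nullable-subset variants: S → b Q gives b Q | b.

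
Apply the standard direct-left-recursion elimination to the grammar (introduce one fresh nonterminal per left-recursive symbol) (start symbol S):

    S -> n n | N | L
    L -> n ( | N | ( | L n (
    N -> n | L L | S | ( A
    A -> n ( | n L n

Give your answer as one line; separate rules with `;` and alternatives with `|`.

S -> n n | N | L; L -> n ( L' | N L' | ( L'; N -> n | L L | S | ( A; A -> n ( | n L n; L' -> n ( L' | ε

L is directly left-recursive.
For L: α = {n (}, β = {n (, N, (}. Rewrite as L → β L' and L' → α L' | ε.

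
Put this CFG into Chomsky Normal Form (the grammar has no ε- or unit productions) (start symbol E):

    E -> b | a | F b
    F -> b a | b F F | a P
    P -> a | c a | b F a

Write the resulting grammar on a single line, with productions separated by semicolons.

E -> b | a | F X1; F -> X1 X2 | X1 Y1 | X2 P; P -> a | X3 X2 | X1 Y2; X1 -> b; X2 -> a; X3 -> c; Y1 -> F F; Y2 -> F X2

Introduce a nonterminal for each terminal appearing in a rule of length ≥ 2: X1 → b, X2 → a, X3 → c.
Binarize each right-hand side of length ≥ 3 by chaining fresh nonterminals (Y1, Y2, …): affected rules were F → X1 F F; P → X1 F X2.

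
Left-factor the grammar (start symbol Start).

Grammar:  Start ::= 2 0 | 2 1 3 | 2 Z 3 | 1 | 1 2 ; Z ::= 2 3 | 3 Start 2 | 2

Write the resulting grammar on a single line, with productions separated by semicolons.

Start ::= 2 Start1 | 1 Start2; Z ::= 3 Start 2 | 2 Z1; Start1 ::= 0 | 1 3 | Z 3; Start2 ::= ε | 2; Z1 ::= 3 | ε

Start has alternatives sharing prefix '2': factor to Start → 2 Start1 with Start1 → 0 | 1 3 | Z 3.
Start has alternatives sharing prefix '1': factor to Start → 1 Start2 with Start2 → ε | 2.
Z has alternatives sharing prefix '2': factor to Z → 2 Z1 with Z1 → 3 | ε.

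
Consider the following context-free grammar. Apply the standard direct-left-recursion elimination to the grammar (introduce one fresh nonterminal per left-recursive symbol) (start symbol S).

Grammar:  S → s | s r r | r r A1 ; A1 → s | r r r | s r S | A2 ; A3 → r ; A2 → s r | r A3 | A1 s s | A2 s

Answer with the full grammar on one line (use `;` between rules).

A2 is directly left-recursive.
For A2: α = {s}, β = {s r, r A3, A1 s s}. Rewrite as A2 → β A2' and A2' → α A2' | ε.

S → s | s r r | r r A1; A1 → s | r r r | s r S | A2; A3 → r; A2 → s r A2' | r A3 A2' | A1 s s A2'; A2' → s A2' | ε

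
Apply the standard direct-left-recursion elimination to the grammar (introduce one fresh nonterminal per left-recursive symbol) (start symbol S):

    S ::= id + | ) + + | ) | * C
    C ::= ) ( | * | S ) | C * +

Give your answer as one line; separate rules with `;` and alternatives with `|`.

Left recursion appears on C.
For C: α = {* +}, β = {) (, *, S )}. Rewrite as C → β C' and C' → α C' | ε.

S ::= id + | ) + + | ) | * C; C ::= ) ( C' | * C' | S ) C'; C' ::= * + C' | epsilon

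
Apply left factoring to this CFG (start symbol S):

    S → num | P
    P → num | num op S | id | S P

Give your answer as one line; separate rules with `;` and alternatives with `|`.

S → num | P; P → id | S P | num P'; P' → ε | op S

P has alternatives sharing prefix 'num': factor to P → num P' with P' → ε | op S.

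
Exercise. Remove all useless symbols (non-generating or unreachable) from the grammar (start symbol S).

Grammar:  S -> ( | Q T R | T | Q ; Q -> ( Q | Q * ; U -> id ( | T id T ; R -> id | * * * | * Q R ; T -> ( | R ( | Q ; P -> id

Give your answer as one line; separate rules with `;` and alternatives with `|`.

S -> ( | T; R -> id | * * *; T -> ( | R (

Generating nonterminals: {P, R, S, T, U}.
Reachable from S after that: {R, S, T}.
Removed useless symbols: {P, Q, U} and every production mentioning them.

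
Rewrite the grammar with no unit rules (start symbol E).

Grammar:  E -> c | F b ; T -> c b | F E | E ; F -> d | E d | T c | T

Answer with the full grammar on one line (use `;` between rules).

E -> c | F b; T -> c | F b | c b | F E; F -> c | F b | d | E d | T c | c b | F E

Unit pairs: F ⇒* {E, T}; T ⇒* {E}.
For each unit pair (A, B), copy every non-unit production of B to A, then drop all unit productions.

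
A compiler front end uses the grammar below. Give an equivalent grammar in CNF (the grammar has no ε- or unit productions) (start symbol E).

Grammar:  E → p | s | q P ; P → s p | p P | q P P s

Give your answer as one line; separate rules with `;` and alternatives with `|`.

Introduce a nonterminal for each terminal appearing in a rule of length ≥ 2: X1 → q, X2 → s, X3 → p.
Binarize each right-hand side of length ≥ 3 by chaining fresh nonterminals (Y1, Y2, …): affected rules were P → X1 P P X2.

E → p | s | X1 P; P → X2 X3 | X3 P | X1 Y1; X1 → q; X2 → s; X3 → p; Y1 → P Y2; Y2 → P X2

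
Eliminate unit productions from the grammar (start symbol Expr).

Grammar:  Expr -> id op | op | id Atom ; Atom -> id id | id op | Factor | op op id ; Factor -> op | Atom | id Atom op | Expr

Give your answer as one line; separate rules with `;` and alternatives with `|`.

Expr -> id op | op | id Atom; Atom -> id id | id op | op op id | op | id Atom op | id Atom; Factor -> id id | id op | op op id | op | id Atom op | id Atom

Unit pairs: Atom ⇒* {Expr, Factor}; Factor ⇒* {Atom, Expr}.
Replace each nonterminal's rules with the union of the non-unit rules of every nonterminal it unit-derives.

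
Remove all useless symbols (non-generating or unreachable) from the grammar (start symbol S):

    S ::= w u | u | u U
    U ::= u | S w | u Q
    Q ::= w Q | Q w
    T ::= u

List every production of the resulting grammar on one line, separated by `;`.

S ::= w u | u | u U; U ::= u | S w

Generating nonterminals: {S, T, U}.
Reachable from S after that: {S, U}.
Removed useless symbols: {Q, T} and every production mentioning them.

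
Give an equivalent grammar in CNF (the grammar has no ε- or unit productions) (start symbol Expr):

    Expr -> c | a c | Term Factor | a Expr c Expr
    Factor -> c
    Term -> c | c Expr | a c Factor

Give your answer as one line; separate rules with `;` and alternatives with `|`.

Expr -> c | X1 X2 | Term Factor | X1 Y1; Factor -> c; Term -> c | X2 Expr | X1 Y3; X1 -> a; X2 -> c; Y1 -> Expr Y2; Y2 -> X2 Expr; Y3 -> X2 Factor

Introduce a nonterminal for each terminal appearing in a rule of length ≥ 2: X1 → a, X2 → c.
Binarize each right-hand side of length ≥ 3 by chaining fresh nonterminals (Y1, Y2, …): affected rules were Expr → X1 Expr X2 Expr; Term → X1 X2 Factor.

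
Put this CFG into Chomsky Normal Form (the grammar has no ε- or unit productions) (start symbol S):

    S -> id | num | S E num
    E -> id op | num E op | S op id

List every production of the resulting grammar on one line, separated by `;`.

Introduce a nonterminal for each terminal appearing in a rule of length ≥ 2: X1 → num, X2 → id, X3 → op.
Binarize each right-hand side of length ≥ 3 by chaining fresh nonterminals (Y1, Y2, …): affected rules were S → S E X1; E → X1 E X3; E → S X3 X2.

S -> id | num | S Y1; E -> X2 X3 | X1 Y2 | S Y3; X1 -> num; X2 -> id; X3 -> op; Y1 -> E X1; Y2 -> E X3; Y3 -> X3 X2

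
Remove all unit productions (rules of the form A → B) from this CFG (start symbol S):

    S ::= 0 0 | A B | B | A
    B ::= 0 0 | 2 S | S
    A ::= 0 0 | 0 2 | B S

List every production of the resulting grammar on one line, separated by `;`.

S ::= 0 0 | 2 S | A B | 0 2 | B S; B ::= 0 0 | 2 S | A B | 0 2 | B S; A ::= 0 0 | 0 2 | B S

Unit pairs: B ⇒* {A, S}; S ⇒* {A, B}.
Replace each nonterminal's rules with the union of the non-unit rules of every nonterminal it unit-derives.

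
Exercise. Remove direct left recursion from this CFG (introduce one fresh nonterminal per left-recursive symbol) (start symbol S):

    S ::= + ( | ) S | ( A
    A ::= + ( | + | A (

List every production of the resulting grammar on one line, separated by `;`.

S ::= + ( | ) S | ( A; A ::= + ( A' | + A'; A' ::= ( A' | ε

Left recursion appears on A.
For A: α = {(}, β = {+ (, +}. Rewrite as A → β A' and A' → α A' | ε.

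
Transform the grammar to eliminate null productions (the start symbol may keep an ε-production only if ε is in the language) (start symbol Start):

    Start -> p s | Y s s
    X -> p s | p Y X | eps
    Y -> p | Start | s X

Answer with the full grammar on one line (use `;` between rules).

Start -> p s | Y s s; X -> p s | p Y X | p Y; Y -> p | Start | s X | s

The nullable symbols are {X}.
ε ∉ L(G), so no ε-production is kept.
Expand every rule over subsets of its nullable positions: X → p Y X gives p Y X | p Y. Y → s X gives s X | s.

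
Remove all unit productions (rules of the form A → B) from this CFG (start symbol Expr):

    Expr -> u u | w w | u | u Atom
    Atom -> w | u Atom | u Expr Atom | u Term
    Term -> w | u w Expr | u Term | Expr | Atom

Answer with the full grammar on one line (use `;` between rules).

Expr -> u u | w w | u | u Atom; Atom -> w | u Atom | u Expr Atom | u Term; Term -> w | u w Expr | u Term | u Atom | u Expr Atom | u u | w w | u

Unit pairs: Term ⇒* {Atom, Expr}.
Replace each nonterminal's rules with the union of the non-unit rules of every nonterminal it unit-derives.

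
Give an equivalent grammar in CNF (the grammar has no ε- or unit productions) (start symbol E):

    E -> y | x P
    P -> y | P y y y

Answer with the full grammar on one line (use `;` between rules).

Introduce a nonterminal for each terminal appearing in a rule of length ≥ 2: X1 → x, X2 → y.
Binarize each right-hand side of length ≥ 3 by chaining fresh nonterminals (Y1, Y2, …): affected rules were P → P X2 X2 X2.

E -> y | X1 P; P -> y | P Y1; X1 -> x; X2 -> y; Y1 -> X2 Y2; Y2 -> X2 X2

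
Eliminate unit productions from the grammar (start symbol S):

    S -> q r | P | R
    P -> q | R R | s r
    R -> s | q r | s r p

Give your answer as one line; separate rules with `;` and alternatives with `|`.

Unit pairs: S ⇒* {P, R}.
For every A with A ⇒* B via unit rules, add B's non-unit alternatives to A; then delete every rule of the form X → Y.

S -> q r | q | R R | s r | s | s r p; P -> q | R R | s r; R -> s | q r | s r p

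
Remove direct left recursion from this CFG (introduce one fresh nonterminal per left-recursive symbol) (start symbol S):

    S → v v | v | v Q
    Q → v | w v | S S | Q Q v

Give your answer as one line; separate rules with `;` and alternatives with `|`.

Q is directly left-recursive.
For Q: α = {Q v}, β = {v, w v, S S}. Rewrite as Q → β Q' and Q' → α Q' | ε.

S → v v | v | v Q; Q → v Q' | w v Q' | S S Q'; Q' → Q v Q' | ε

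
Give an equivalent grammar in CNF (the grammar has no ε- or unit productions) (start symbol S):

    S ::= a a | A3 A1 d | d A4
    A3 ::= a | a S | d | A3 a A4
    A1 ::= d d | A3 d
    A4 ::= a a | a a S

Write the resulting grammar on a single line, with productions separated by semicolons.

Introduce a nonterminal for each terminal appearing in a rule of length ≥ 2: X1 → a, X2 → d.
Binarize each right-hand side of length ≥ 3 by chaining fresh nonterminals (Y1, Y2, …): affected rules were S → A3 A1 X2; A3 → A3 X1 A4; A4 → X1 X1 S.

S ::= X1 X1 | A3 Y1 | X2 A4; A3 ::= a | X1 S | d | A3 Y2; A1 ::= X2 X2 | A3 X2; A4 ::= X1 X1 | X1 Y3; X1 ::= a; X2 ::= d; Y1 ::= A1 X2; Y2 ::= X1 A4; Y3 ::= X1 S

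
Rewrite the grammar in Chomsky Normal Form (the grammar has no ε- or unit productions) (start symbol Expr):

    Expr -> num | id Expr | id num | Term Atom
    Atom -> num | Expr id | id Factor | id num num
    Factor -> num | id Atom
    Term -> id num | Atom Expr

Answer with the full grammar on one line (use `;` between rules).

Introduce a nonterminal for each terminal appearing in a rule of length ≥ 2: X1 → id, X2 → num.
Binarize each right-hand side of length ≥ 3 by chaining fresh nonterminals (Y1, Y2, …): affected rules were Atom → X1 X2 X2.

Expr -> num | X1 Expr | X1 X2 | Term Atom; Atom -> num | Expr X1 | X1 Factor | X1 Y1; Factor -> num | X1 Atom; Term -> X1 X2 | Atom Expr; X1 -> id; X2 -> num; Y1 -> X2 X2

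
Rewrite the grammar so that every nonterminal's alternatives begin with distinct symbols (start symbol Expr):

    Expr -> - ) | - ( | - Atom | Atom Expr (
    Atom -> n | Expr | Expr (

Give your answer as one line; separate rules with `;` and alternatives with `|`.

Expr has alternatives sharing prefix '-': factor to Expr → - Expr1 with Expr1 → ) | ( | Atom.
Atom has alternatives sharing prefix 'Expr': factor to Atom → Expr Atom1 with Atom1 → ε | (.

Expr -> Atom Expr ( | - Expr1; Atom -> n | Expr Atom1; Expr1 -> ) | ( | Atom; Atom1 -> eps | (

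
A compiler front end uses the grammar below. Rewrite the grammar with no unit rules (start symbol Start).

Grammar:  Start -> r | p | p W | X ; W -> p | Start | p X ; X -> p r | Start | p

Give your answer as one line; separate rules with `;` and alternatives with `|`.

Unit pairs: Start ⇒* {X}; W ⇒* {Start, X}; X ⇒* {Start}.
Replace each nonterminal's rules with the union of the non-unit rules of every nonterminal it unit-derives.

Start -> r | p | p W | p r; W -> r | p | p W | p r | p X; X -> r | p | p W | p r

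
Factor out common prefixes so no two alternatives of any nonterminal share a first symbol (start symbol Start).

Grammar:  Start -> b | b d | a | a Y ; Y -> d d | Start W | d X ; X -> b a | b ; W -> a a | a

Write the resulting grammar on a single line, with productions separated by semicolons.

Start has alternatives sharing prefix 'b': factor to Start → b Start1 with Start1 → ε | d.
Start has alternatives sharing prefix 'a': factor to Start → a Start2 with Start2 → ε | Y.
Y has alternatives sharing prefix 'd': factor to Y → d Y1 with Y1 → d | X.
X has alternatives sharing prefix 'b': factor to X → b X1 with X1 → a | ε.
W has alternatives sharing prefix 'a': factor to W → a W1 with W1 → a | ε.

Start -> b Start1 | a Start2; Y -> Start W | d Y1; X -> b X1; W -> a W1; Start1 -> ε | d; Start2 -> ε | Y; Y1 -> d | X; X1 -> a | ε; W1 -> a | ε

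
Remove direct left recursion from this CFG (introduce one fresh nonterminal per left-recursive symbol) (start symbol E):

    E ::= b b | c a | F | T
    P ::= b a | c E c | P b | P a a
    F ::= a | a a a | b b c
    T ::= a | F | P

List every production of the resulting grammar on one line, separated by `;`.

E ::= b b | c a | F | T; P ::= b a P' | c E c P'; F ::= a | a a a | b b c; T ::= a | F | P; P' ::= b P' | a a P' | ε

Left recursion appears on P.
For P: α = {b, a a}, β = {b a, c E c}. Rewrite as P → β P' and P' → α P' | ε.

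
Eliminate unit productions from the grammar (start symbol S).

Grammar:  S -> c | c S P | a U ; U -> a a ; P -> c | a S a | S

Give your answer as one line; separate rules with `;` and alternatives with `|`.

S -> c | c S P | a U; U -> a a; P -> c | c S P | a U | a S a

Unit pairs: P ⇒* {S}.
For every A with A ⇒* B via unit rules, add B's non-unit alternatives to A; then delete every rule of the form X → Y.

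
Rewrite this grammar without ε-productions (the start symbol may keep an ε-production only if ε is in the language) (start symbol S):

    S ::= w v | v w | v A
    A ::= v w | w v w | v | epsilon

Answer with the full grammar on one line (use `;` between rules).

The nullable symbols are {A}.
ε ∉ L(G), so no ε-production is kept.
For each production, add variants omitting each subset of nullable occurrences: S → v A gives v A | v.

S ::= w v | v w | v A | v; A ::= v w | w v w | v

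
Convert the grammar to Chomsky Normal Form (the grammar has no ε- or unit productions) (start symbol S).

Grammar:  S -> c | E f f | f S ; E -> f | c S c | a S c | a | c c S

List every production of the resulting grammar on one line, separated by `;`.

Introduce a nonterminal for each terminal appearing in a rule of length ≥ 2: X1 → f, X2 → c, X3 → a.
Binarize each right-hand side of length ≥ 3 by chaining fresh nonterminals (Y1, Y2, …): affected rules were S → E X1 X1; E → X2 S X2; E → X3 S X2; E → X2 X2 S.

S -> c | E Y1 | X1 S; E -> f | X2 Y2 | X3 Y3 | a | X2 Y4; X1 -> f; X2 -> c; X3 -> a; Y1 -> X1 X1; Y2 -> S X2; Y3 -> S X2; Y4 -> X2 S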